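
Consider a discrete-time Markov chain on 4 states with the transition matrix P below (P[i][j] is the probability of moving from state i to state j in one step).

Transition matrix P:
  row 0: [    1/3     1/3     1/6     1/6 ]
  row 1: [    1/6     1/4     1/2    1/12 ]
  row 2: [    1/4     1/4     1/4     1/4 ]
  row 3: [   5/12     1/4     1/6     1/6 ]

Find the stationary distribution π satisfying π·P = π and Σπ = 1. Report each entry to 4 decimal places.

π = [0.2783, 0.2732, 0.2812, 0.1673]

Balance equations π_j = Σ_i π_i·P[i][j]:
  π_0 = 1/3·π_0 + 1/6·π_1 + 1/4·π_2 + 5/12·π_3
  π_1 = 1/3·π_0 + 1/4·π_1 + 1/4·π_2 + 1/4·π_3
  π_2 = 1/6·π_0 + 1/2·π_1 + 1/4·π_2 + 1/6·π_3
  normalize: π_0 + π_1 + π_2 + π_3 = 1
Solving the linear system gives exactly π = [489/1757, 480/1757, 494/1757, 42/251].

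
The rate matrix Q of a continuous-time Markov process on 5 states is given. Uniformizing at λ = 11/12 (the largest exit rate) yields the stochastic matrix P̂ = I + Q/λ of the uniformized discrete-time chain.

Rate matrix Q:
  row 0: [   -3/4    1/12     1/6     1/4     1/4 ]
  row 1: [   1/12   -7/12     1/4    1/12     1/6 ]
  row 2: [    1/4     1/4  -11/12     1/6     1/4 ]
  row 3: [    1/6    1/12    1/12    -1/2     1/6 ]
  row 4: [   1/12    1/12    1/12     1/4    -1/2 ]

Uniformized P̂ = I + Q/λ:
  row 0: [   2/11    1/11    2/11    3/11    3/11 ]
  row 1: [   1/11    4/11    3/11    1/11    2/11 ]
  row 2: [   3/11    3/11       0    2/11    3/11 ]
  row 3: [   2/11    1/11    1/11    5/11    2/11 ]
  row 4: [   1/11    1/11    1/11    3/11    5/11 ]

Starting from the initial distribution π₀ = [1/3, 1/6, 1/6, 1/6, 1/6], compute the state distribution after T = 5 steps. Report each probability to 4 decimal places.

t=0: π = [0.3333, 0.1667, 0.1667, 0.1667, 0.1667]
t=1: π = [0.1667, 0.1667, 0.1364, 0.2576, 0.2727]
t=2: π = [0.1543, 0.1612, 0.1240, 0.2769, 0.2837]
t=3: π = [0.1526, 0.1574, 0.1230, 0.2825, 0.2845]
t=4: π = [0.1528, 0.1562, 0.1222, 0.2843, 0.2845]
t=5: π = [0.1529, 0.1557, 0.1221, 0.2849, 0.2844]

π = [0.1529, 0.1557, 0.1221, 0.2849, 0.2844]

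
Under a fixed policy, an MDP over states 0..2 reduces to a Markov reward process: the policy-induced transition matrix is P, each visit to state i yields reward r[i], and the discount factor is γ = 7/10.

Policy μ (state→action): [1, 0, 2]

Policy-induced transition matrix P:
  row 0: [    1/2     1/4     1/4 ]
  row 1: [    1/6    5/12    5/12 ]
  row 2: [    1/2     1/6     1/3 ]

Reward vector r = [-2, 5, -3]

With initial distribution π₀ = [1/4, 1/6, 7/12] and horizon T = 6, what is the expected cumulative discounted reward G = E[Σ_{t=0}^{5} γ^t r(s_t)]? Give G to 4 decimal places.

G = -2.4977

t=0: π = [0.2500, 0.1667, 0.5833], E[r] = -1.4167, γ^t·E[r] = -1.416667, running G = -1.416667
t=1: π = [0.4444, 0.2292, 0.3264], E[r] = -0.7222, γ^t·E[r] = -0.505556, running G = -1.922222
t=2: π = [0.4236, 0.2610, 0.3154], E[r] = -0.4884, γ^t·E[r] = -0.239329, running G = -2.161551
t=3: π = [0.4130, 0.2672, 0.3198], E[r] = -0.4493, γ^t·E[r] = -0.154099, running G = -2.315649
t=4: π = [0.4109, 0.2679, 0.3212], E[r] = -0.4460, γ^t·E[r] = -0.107078, running G = -2.422727
t=5: π = [0.4107, 0.2679, 0.3214], E[r] = -0.4462, γ^t·E[r] = -0.074999, running G = -2.497726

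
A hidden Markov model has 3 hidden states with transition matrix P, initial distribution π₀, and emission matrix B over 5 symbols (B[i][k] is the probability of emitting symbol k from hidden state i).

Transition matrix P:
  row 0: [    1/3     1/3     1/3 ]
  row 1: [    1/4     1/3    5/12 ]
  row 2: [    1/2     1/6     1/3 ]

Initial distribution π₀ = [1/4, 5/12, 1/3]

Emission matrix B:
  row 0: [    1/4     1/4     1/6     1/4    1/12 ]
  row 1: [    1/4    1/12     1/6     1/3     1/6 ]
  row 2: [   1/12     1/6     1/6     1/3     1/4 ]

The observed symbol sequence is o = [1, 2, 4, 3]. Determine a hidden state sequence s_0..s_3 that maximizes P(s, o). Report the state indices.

path = [2, 0, 2, 0]

t=0: δ = [6.250e-02, 3.472e-02, 5.556e-02]  (obs o_0=1)
t=1: δ = [4.630e-03, 3.472e-03, 3.472e-03]  ψ = [2, 0, 0]  (obs o_1=2)
t=2: δ = [1.447e-04, 2.572e-04, 3.858e-04]  ψ = [2, 0, 0]  (obs o_2=4)
t=3: δ = [4.823e-05, 2.858e-05, 4.287e-05]  ψ = [2, 1, 2]  (obs o_3=3)
backtrack: best end state = 0; path = [2, 0, 2, 0]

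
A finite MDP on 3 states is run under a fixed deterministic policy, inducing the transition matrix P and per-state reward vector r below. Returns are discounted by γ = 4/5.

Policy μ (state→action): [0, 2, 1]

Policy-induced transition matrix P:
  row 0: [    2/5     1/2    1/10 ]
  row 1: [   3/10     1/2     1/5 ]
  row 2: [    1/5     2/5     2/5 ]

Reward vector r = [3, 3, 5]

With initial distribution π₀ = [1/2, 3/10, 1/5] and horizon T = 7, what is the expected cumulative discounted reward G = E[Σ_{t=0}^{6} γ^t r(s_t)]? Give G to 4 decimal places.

G = 13.4571

t=0: π = [0.5000, 0.3000, 0.2000], E[r] = 3.4000, γ^t·E[r] = 3.400000, running G = 3.400000
t=1: π = [0.3300, 0.4800, 0.1900], E[r] = 3.3800, γ^t·E[r] = 2.704000, running G = 6.104000
t=2: π = [0.3140, 0.4810, 0.2050], E[r] = 3.4100, γ^t·E[r] = 2.182400, running G = 8.286400
t=3: π = [0.3109, 0.4795, 0.2096], E[r] = 3.4192, γ^t·E[r] = 1.750630, running G = 10.037030
t=4: π = [0.3101, 0.4790, 0.2108], E[r] = 3.4217, γ^t·E[r] = 1.401512, running G = 11.438542
t=5: π = [0.3099, 0.4789, 0.2112], E[r] = 3.4223, γ^t·E[r] = 1.121421, running G = 12.559964
t=6: π = [0.3099, 0.4789, 0.2112], E[r] = 3.4225, γ^t·E[r] = 0.897181, running G = 13.457145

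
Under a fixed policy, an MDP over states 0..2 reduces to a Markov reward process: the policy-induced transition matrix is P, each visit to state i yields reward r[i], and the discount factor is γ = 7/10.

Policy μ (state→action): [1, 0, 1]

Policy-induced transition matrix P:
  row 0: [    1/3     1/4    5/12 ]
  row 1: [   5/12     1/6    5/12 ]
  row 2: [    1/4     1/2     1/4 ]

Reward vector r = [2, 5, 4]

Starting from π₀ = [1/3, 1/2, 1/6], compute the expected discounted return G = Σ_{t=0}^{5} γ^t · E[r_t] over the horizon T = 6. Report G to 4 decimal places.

t=0: π = [0.3333, 0.5000, 0.1667], E[r] = 3.8333, γ^t·E[r] = 3.833333, running G = 3.833333
t=1: π = [0.3611, 0.2500, 0.3889], E[r] = 3.5278, γ^t·E[r] = 2.469444, running G = 6.302778
t=2: π = [0.3218, 0.3264, 0.3519], E[r] = 3.6829, γ^t·E[r] = 1.804606, running G = 8.107384
t=3: π = [0.3312, 0.3108, 0.3580], E[r] = 3.6483, γ^t·E[r] = 1.251381, running G = 9.358765
t=4: π = [0.3294, 0.3136, 0.3570], E[r] = 3.6548, γ^t·E[r] = 0.877522, running G = 10.236287
t=5: π = [0.3297, 0.3131, 0.3572], E[r] = 3.6537, γ^t·E[r] = 0.614074, running G = 10.850361

G = 10.8504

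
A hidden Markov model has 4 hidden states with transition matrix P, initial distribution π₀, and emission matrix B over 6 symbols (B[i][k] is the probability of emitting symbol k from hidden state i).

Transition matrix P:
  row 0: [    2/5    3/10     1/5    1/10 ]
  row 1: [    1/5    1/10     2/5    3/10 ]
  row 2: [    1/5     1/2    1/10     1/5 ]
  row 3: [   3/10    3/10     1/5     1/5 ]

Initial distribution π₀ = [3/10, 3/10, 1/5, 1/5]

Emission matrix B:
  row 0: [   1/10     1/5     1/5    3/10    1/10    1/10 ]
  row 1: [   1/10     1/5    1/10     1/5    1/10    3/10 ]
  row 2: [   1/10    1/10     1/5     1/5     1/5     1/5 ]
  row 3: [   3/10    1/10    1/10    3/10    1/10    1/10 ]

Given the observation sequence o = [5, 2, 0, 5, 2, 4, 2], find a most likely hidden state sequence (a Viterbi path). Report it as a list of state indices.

path = [1, 2, 3, 1, 2, 1, 2]

t=0: δ = [3.000e-02, 9.000e-02, 4.000e-02, 2.000e-02]  (obs o_0=5)
t=1: δ = [3.600e-03, 2.000e-03, 7.200e-03, 2.700e-03]  ψ = [1, 2, 1, 1]  (obs o_1=2)
t=2: δ = [1.440e-04, 3.600e-04, 8.000e-05, 4.320e-04]  ψ = [0, 2, 1, 2]  (obs o_2=0)
t=3: δ = [1.296e-05, 3.888e-05, 2.880e-05, 1.080e-05]  ψ = [3, 3, 1, 1]  (obs o_3=5)
t=4: δ = [1.555e-06, 1.440e-06, 3.110e-06, 1.166e-06]  ψ = [1, 2, 1, 1]  (obs o_4=2)
t=5: δ = [6.221e-08, 1.555e-07, 1.152e-07, 6.221e-08]  ψ = [0, 2, 1, 2]  (obs o_5=4)
t=6: δ = [6.221e-09, 5.760e-09, 1.244e-08, 4.666e-09]  ψ = [1, 2, 1, 1]  (obs o_6=2)
backtrack: best end state = 2; path = [1, 2, 3, 1, 2, 1, 2]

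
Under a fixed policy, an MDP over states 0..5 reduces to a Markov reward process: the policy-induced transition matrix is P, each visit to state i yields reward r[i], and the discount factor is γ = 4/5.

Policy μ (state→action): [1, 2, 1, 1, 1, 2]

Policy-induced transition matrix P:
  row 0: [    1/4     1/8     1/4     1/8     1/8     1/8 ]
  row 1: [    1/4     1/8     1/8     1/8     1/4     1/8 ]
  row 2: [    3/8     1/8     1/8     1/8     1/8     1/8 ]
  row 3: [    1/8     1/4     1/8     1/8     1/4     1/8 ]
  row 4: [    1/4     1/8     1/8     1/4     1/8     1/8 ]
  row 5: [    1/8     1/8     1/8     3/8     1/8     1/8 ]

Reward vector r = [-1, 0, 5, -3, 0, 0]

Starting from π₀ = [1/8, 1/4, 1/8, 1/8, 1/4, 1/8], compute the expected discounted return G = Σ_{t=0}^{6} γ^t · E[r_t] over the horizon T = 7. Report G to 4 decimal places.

t=0: π = [0.1250, 0.2500, 0.1250, 0.1250, 0.2500, 0.1250], E[r] = 0.1250, γ^t·E[r] = 0.125000, running G = 0.125000
t=1: π = [0.2344, 0.1406, 0.1406, 0.1875, 0.1719, 0.1250], E[r] = -0.0938, γ^t·E[r] = -0.075000, running G = 0.050000
t=2: π = [0.2285, 0.1484, 0.1543, 0.1777, 0.1660, 0.1250], E[r] = 0.0098, γ^t·E[r] = 0.006250, running G = 0.056250
t=3: π = [0.2314, 0.1472, 0.1536, 0.1770, 0.1658, 0.1250], E[r] = 0.0054, γ^t·E[r] = 0.002750, running G = 0.059000
t=4: π = [0.2314, 0.1471, 0.1539, 0.1770, 0.1655, 0.1250], E[r] = 0.0073, γ^t·E[r] = 0.002988, running G = 0.061988
t=5: π = [0.2315, 0.1471, 0.1539, 0.1769, 0.1655, 0.1250], E[r] = 0.0073, γ^t·E[r] = 0.002404, running G = 0.064391
t=6: π = [0.2315, 0.1471, 0.1539, 0.1769, 0.1655, 0.1250], E[r] = 0.0074, γ^t·E[r] = 0.001932, running G = 0.066323

G = 0.0663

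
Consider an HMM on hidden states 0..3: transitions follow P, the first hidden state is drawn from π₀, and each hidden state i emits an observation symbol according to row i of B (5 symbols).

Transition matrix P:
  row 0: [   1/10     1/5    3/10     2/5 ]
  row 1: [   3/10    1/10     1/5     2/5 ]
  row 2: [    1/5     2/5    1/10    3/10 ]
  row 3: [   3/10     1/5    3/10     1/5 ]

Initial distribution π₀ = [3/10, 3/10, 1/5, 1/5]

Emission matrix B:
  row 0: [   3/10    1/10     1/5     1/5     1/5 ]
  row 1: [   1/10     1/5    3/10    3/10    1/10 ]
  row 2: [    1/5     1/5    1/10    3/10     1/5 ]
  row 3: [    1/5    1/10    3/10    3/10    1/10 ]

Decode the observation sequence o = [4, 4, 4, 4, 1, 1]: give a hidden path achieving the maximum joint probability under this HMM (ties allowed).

t=0: δ = [6.000e-02, 3.000e-02, 4.000e-02, 2.000e-02]  (obs o_0=4)
t=1: δ = [1.800e-03, 1.600e-03, 3.600e-03, 2.400e-03]  ψ = [1, 2, 0, 0]  (obs o_1=4)
t=2: δ = [1.440e-04, 1.440e-04, 1.440e-04, 1.080e-04]  ψ = [2, 2, 3, 2]  (obs o_2=4)
t=3: δ = [8.640e-06, 5.760e-06, 8.640e-06, 5.760e-06]  ψ = [1, 2, 0, 0]  (obs o_3=4)
t=4: δ = [1.728e-07, 6.912e-07, 5.184e-07, 3.456e-07]  ψ = [1, 2, 0, 0]  (obs o_4=1)
t=5: δ = [2.074e-08, 4.147e-08, 2.765e-08, 2.765e-08]  ψ = [1, 2, 1, 1]  (obs o_5=1)
backtrack: best end state = 1; path = [0, 2, 1, 0, 2, 1]

path = [0, 2, 1, 0, 2, 1]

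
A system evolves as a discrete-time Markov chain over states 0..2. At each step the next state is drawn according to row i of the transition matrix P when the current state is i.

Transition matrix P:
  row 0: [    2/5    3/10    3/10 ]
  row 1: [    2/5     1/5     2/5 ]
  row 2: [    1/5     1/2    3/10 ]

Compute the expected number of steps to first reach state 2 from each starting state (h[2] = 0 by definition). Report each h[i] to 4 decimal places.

First-step conditioning: h[2] = 0; for i ≠ 2, h[i] = 1 + Σ_k P[i][k]·h[k].
  h[0] = 1 + 2/5·h[0] + 3/10·h[1]
  h[1] = 1 + 2/5·h[0] + 1/5·h[1]
Solving the 2×2 linear system over states ≠ 2 gives exactly h = [55/18, 25/9, 0] (h[2] = 0 is the target).

h = [3.0556, 2.7778, 0.0000]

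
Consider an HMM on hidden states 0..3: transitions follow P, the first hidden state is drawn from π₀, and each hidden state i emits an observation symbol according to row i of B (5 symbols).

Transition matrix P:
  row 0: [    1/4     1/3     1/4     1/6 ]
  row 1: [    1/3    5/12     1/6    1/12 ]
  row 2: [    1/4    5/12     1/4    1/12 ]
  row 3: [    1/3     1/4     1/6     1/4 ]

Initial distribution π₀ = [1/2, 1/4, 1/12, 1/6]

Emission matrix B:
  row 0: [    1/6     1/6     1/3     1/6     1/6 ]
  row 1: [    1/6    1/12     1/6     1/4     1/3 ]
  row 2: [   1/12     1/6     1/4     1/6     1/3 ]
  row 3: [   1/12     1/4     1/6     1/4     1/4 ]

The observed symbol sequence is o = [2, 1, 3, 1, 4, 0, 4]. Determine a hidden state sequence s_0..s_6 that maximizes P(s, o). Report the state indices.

path = [0, 2, 1, 0, 1, 1, 1]

t=0: δ = [1.667e-01, 4.167e-02, 2.083e-02, 2.778e-02]  (obs o_0=2)
t=1: δ = [6.944e-03, 4.630e-03, 6.944e-03, 6.944e-03]  ψ = [0, 0, 0, 0]  (obs o_1=1)
t=2: δ = [3.858e-04, 7.234e-04, 2.894e-04, 4.340e-04]  ψ = [3, 2, 0, 3]  (obs o_2=3)
t=3: δ = [4.019e-05, 2.512e-05, 2.009e-05, 2.713e-05]  ψ = [1, 1, 1, 3]  (obs o_3=1)
t=4: δ = [1.674e-06, 4.465e-06, 3.349e-06, 1.695e-06]  ψ = [0, 0, 0, 3]  (obs o_4=4)
t=5: δ = [2.481e-07, 3.101e-07, 6.977e-08, 3.532e-08]  ψ = [1, 1, 2, 3]  (obs o_5=0)
t=6: δ = [1.723e-08, 4.307e-08, 2.067e-08, 1.034e-08]  ψ = [1, 1, 0, 0]  (obs o_6=4)
backtrack: best end state = 1; path = [0, 2, 1, 0, 1, 1, 1]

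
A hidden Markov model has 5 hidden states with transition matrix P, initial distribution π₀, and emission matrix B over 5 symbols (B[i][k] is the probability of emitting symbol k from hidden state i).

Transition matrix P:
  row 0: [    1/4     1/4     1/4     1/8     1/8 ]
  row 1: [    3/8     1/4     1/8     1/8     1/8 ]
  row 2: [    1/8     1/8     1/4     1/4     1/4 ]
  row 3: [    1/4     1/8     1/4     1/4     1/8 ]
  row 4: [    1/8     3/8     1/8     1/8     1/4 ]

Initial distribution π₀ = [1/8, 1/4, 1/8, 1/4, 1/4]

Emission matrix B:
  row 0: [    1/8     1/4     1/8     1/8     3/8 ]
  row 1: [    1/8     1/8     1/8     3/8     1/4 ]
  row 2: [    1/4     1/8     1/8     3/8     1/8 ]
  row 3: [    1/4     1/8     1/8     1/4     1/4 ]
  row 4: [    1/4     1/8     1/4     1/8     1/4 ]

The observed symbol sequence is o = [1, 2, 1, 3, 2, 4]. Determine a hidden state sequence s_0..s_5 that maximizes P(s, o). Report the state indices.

path = [4, 1, 0, 2, 4, 1]

t=0: δ = [3.125e-02, 3.125e-02, 1.562e-02, 3.125e-02, 3.125e-02]  (obs o_0=1)
t=1: δ = [1.465e-03, 1.465e-03, 9.766e-04, 9.766e-04, 1.953e-03]  ψ = [1, 4, 0, 3, 4]  (obs o_1=2)
t=2: δ = [1.373e-04, 9.155e-05, 4.578e-05, 3.052e-05, 6.104e-05]  ψ = [1, 4, 0, 2, 4]  (obs o_2=1)
t=3: δ = [4.292e-06, 1.287e-05, 1.287e-05, 4.292e-06, 2.146e-06]  ψ = [0, 0, 0, 0, 0]  (obs o_3=3)
t=4: δ = [6.035e-07, 4.023e-07, 4.023e-07, 4.023e-07, 8.047e-07]  ψ = [1, 1, 2, 2, 2]  (obs o_4=2)
t=5: δ = [5.658e-08, 7.544e-08, 1.886e-08, 2.515e-08, 5.029e-08]  ψ = [0, 4, 0, 2, 4]  (obs o_5=4)
backtrack: best end state = 1; path = [4, 1, 0, 2, 4, 1]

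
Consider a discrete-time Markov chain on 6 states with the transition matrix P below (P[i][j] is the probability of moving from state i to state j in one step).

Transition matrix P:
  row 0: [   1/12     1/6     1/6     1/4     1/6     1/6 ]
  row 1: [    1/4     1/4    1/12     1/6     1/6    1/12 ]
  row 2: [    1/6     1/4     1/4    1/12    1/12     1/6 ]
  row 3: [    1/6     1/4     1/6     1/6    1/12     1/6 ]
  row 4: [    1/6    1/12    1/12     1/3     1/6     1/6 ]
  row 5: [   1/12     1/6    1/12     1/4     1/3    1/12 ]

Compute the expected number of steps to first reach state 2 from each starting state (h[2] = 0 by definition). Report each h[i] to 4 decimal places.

First-step conditioning: h[2] = 0; for i ≠ 2, h[i] = 1 + Σ_k P[i][k]·h[k].
  h[0] = 1 + 1/12·h[0] + 1/6·h[1] + 1/4·h[3] + 1/6·h[4] + 1/6·h[5]
  h[1] = 1 + 1/4·h[0] + 1/4·h[1] + 1/6·h[3] + 1/6·h[4] + 1/12·h[5]
  h[3] = 1 + 1/6·h[0] + 1/4·h[1] + 1/6·h[3] + 1/12·h[4] + 1/6·h[5]
  h[4] = 1 + 1/6·h[0] + 1/12·h[1] + 1/3·h[3] + 1/6·h[4] + 1/6·h[5]
  h[5] = 1 + 1/12·h[0] + 1/6·h[1] + 1/4·h[3] + 1/3·h[4] + 1/12·h[5]
Solving the 5×5 linear system over states ≠ 2 gives exactly h = [271152/33953, 293604/33953, 0, 271284/33953, 291888/33953, 295200/33953] (h[2] = 0 is the target).

h = [7.9861, 8.6474, 0.0000, 7.9900, 8.5968, 8.6944]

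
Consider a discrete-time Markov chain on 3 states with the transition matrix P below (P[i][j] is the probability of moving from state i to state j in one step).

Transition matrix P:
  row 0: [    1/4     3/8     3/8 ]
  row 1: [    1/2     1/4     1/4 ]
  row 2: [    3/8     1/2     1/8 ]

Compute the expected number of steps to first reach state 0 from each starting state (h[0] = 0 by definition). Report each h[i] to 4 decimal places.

First-step conditioning: h[0] = 0; for i ≠ 0, h[i] = 1 + Σ_k P[i][k]·h[k].
  h[1] = 1 + 1/4·h[1] + 1/4·h[2]
  h[2] = 1 + 1/2·h[1] + 1/8·h[2]
Solving the 2×2 linear system over states ≠ 0 gives exactly h = [0, 36/17, 40/17] (h[0] = 0 is the target).

h = [0.0000, 2.1176, 2.3529]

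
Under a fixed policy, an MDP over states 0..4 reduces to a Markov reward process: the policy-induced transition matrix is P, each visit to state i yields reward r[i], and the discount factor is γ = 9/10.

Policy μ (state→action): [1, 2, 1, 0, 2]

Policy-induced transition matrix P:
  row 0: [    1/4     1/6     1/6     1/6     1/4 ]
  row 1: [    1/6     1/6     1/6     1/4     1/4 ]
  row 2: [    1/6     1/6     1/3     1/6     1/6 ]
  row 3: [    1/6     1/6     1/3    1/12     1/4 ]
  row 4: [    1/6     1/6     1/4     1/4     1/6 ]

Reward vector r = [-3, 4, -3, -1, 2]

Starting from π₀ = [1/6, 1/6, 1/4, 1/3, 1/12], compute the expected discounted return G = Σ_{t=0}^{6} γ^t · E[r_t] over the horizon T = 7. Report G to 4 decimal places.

t=0: π = [0.1667, 0.1667, 0.2500, 0.3333, 0.0833], E[r] = -0.7500, γ^t·E[r] = -0.750000, running G = -0.750000
t=1: π = [0.1806, 0.1667, 0.2708, 0.1597, 0.2222], E[r] = -0.4028, γ^t·E[r] = -0.362500, running G = -1.112500
t=2: π = [0.1817, 0.1667, 0.2569, 0.1858, 0.2089], E[r] = -0.4172, γ^t·E[r] = -0.337969, running G = -1.450469
t=3: π = [0.1818, 0.1667, 0.2579, 0.1825, 0.2112], E[r] = -0.4125, γ^t·E[r] = -0.300691, running G = -1.751160
t=4: π = [0.1818, 0.1667, 0.2577, 0.1829, 0.2109], E[r] = -0.4129, γ^t·E[r] = -0.270886, running G = -2.022046
t=5: π = [0.1818, 0.1667, 0.2577, 0.1829, 0.2110], E[r] = -0.4128, γ^t·E[r] = -0.243753, running G = -2.265799
t=6: π = [0.1818, 0.1667, 0.2577, 0.1829, 0.2109], E[r] = -0.4128, γ^t·E[r] = -0.219382, running G = -2.485182

G = -2.4852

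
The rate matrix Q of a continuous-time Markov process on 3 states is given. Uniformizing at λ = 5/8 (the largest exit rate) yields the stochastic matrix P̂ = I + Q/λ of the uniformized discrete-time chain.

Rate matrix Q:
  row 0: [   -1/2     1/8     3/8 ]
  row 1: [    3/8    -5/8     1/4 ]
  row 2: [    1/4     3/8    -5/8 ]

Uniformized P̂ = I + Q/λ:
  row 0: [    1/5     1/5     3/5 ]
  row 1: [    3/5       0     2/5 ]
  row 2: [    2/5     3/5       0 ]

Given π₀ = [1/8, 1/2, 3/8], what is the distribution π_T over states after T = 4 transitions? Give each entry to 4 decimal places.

π = [0.3842, 0.2664, 0.3494]

t=0: π = [0.1250, 0.5000, 0.3750]
t=1: π = [0.4750, 0.2500, 0.2750]
t=2: π = [0.3550, 0.2600, 0.3850]
t=3: π = [0.3810, 0.3020, 0.3170]
t=4: π = [0.3842, 0.2664, 0.3494]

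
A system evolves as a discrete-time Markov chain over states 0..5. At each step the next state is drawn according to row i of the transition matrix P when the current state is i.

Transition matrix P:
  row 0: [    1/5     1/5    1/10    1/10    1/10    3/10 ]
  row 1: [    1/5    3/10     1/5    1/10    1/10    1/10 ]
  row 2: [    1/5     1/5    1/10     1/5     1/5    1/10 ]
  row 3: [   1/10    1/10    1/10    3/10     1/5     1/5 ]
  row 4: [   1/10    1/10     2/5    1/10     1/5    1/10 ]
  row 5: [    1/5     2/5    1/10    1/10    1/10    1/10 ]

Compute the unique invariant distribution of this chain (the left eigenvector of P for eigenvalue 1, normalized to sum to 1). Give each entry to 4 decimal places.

π = [0.1708, 0.2229, 0.1660, 0.1458, 0.1458, 0.1487]

Balance equations π_j = Σ_i π_i·P[i][j]:
  π_0 = 1/5·π_0 + 1/5·π_1 + 1/5·π_2 + 1/10·π_3 + 1/10·π_4 + 1/5·π_5
  π_1 = 1/5·π_0 + 3/10·π_1 + 1/5·π_2 + 1/10·π_3 + 1/10·π_4 + 2/5·π_5
  π_2 = 1/10·π_0 + 1/5·π_1 + 1/10·π_2 + 1/10·π_3 + 2/5·π_4 + 1/10·π_5
  π_3 = 1/10·π_0 + 1/10·π_1 + 1/5·π_2 + 3/10·π_3 + 1/10·π_4 + 1/10·π_5
  π_4 = 1/10·π_0 + 1/10·π_1 + 1/5·π_2 + 1/5·π_3 + 1/5·π_4 + 1/10·π_5
  normalize: π_0 + π_1 + π_2 + π_3 + π_4 + π_5 = 1
Solving the linear system gives exactly π = [742/4343, 968/4343, 721/4343, 633/4343, 633/4343, 646/4343].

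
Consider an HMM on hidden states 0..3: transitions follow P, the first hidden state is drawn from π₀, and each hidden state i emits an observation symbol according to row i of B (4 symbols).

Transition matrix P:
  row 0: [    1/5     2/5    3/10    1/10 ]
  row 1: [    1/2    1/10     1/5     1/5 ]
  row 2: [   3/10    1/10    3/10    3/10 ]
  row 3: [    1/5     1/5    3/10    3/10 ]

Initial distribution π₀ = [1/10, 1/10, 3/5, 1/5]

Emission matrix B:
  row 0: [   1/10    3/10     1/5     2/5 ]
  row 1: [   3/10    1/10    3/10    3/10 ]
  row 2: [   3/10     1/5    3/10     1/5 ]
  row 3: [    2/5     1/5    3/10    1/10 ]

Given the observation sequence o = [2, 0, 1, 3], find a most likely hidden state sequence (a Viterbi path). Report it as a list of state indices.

path = [2, 2, 0, 1]

t=0: δ = [2.000e-02, 3.000e-02, 1.800e-01, 6.000e-02]  (obs o_0=2)
t=1: δ = [5.400e-03, 5.400e-03, 1.620e-02, 2.160e-02]  ψ = [2, 2, 2, 2]  (obs o_1=0)
t=2: δ = [1.458e-03, 4.320e-04, 1.296e-03, 1.296e-03]  ψ = [2, 3, 3, 3]  (obs o_2=1)
t=3: δ = [1.555e-04, 1.750e-04, 8.748e-05, 3.888e-05]  ψ = [2, 0, 0, 2]  (obs o_3=3)
backtrack: best end state = 1; path = [2, 2, 0, 1]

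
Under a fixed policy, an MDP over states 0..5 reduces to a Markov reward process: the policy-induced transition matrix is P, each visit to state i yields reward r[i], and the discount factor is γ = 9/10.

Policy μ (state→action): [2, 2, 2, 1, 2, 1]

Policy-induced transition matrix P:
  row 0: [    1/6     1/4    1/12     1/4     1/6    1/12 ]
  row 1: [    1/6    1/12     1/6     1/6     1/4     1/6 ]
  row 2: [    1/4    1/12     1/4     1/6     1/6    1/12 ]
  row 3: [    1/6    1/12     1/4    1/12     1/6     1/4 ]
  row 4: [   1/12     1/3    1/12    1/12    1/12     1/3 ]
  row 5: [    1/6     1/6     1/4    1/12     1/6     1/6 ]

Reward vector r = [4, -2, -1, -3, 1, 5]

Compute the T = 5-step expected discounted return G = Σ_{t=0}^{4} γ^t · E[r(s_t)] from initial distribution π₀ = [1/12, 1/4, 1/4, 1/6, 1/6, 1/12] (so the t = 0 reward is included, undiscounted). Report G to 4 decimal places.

G = 2.1753

t=0: π = [0.0833, 0.2500, 0.2500, 0.1667, 0.1667, 0.0833], E[r] = -0.3333, γ^t·E[r] = -0.333333, running G = -0.333333
t=1: π = [0.1736, 0.1458, 0.1875, 0.1389, 0.1736, 0.1806], E[r] = 0.8750, γ^t·E[r] = 0.787500, running G = 0.454167
t=2: π = [0.1678, 0.1707, 0.1800, 0.1400, 0.1644, 0.1771], E[r] = 0.7795, γ^t·E[r] = 0.631406, running G = 1.085573
t=3: π = [0.1680, 0.1671, 0.1804, 0.1405, 0.1672, 0.1767], E[r] = 0.7865, γ^t·E[r] = 0.573363, running G = 1.658936
t=4: π = [0.1678, 0.1679, 0.1802, 0.1403, 0.1667, 0.1772], E[r] = 0.7870, γ^t·E[r] = 0.516349, running G = 2.175285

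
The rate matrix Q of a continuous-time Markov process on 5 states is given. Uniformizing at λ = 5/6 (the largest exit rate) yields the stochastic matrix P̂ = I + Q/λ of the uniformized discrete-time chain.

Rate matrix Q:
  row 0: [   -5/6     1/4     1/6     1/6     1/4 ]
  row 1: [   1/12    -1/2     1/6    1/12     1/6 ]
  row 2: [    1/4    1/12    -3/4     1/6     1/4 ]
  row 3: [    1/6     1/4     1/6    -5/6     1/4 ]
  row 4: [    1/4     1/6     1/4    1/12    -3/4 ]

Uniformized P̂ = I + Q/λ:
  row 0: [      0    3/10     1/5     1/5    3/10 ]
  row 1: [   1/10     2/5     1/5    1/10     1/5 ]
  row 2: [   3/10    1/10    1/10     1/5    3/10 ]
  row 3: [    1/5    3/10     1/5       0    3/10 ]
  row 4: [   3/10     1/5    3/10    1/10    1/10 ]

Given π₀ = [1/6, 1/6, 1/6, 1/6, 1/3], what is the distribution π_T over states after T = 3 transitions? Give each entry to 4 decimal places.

π = [0.1815, 0.2628, 0.2032, 0.1248, 0.2277]

t=0: π = [0.1667, 0.1667, 0.1667, 0.1667, 0.3333]
t=1: π = [0.2000, 0.2500, 0.2167, 0.1167, 0.2167]
t=2: π = [0.1783, 0.2600, 0.2000, 0.1300, 0.2317]
t=3: π = [0.1815, 0.2628, 0.2032, 0.1248, 0.2277]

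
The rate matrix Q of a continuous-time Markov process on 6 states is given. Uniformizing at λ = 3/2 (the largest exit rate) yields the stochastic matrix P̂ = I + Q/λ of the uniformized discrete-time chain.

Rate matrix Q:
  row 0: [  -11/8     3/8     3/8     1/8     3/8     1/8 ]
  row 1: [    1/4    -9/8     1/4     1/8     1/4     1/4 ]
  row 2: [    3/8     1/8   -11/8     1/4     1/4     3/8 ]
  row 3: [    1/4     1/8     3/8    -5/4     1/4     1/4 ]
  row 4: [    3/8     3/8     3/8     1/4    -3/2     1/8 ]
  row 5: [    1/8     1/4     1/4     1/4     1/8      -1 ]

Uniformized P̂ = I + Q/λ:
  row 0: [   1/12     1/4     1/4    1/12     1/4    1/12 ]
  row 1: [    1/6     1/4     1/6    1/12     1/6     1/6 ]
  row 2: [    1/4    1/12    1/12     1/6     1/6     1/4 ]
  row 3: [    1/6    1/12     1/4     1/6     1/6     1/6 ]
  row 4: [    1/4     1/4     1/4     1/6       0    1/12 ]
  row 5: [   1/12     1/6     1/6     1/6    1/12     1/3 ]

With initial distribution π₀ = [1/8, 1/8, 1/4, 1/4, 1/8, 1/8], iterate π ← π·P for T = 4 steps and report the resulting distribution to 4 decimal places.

π = [0.1647, 0.1800, 0.1880, 0.1379, 0.1412, 0.1882]

t=0: π = [0.1250, 0.1250, 0.2500, 0.2500, 0.1250, 0.1250]
t=1: π = [0.1771, 0.1563, 0.1875, 0.1458, 0.1458, 0.1875]
t=2: π = [0.1641, 0.1788, 0.1901, 0.1389, 0.1415, 0.1866]
t=3: π = [0.1651, 0.1796, 0.1879, 0.1381, 0.1412, 0.1882]
t=4: π = [0.1647, 0.1800, 0.1880, 0.1379, 0.1412, 0.1882]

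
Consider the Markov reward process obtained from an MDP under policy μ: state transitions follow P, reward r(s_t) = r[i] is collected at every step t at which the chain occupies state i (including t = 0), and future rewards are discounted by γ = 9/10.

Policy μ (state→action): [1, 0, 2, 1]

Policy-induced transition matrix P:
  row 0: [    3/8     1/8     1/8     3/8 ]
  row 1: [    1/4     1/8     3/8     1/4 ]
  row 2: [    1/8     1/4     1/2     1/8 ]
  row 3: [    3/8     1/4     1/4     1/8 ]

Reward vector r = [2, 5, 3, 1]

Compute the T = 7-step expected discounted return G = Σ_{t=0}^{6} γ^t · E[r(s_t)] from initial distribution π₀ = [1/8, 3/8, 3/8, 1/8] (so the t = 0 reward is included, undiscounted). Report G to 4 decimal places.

t=0: π = [0.1250, 0.3750, 0.3750, 0.1250], E[r] = 3.3750, γ^t·E[r] = 3.375000, running G = 3.375000
t=1: π = [0.2344, 0.1875, 0.3750, 0.2031], E[r] = 2.7344, γ^t·E[r] = 2.460938, running G = 5.835938
t=2: π = [0.2578, 0.1973, 0.3379, 0.2070], E[r] = 2.7227, γ^t·E[r] = 2.205352, running G = 8.041289
t=3: π = [0.2659, 0.1931, 0.3269, 0.2141], E[r] = 2.6921, γ^t·E[r] = 1.962569, running G = 10.003858
t=4: π = [0.2691, 0.1926, 0.3226, 0.2156], E[r] = 2.6849, γ^t·E[r] = 1.761567, running G = 11.765425
t=5: π = [0.2703, 0.1923, 0.3211, 0.2164], E[r] = 2.6816, γ^t·E[r] = 1.583441, running G = 13.348866
t=6: π = [0.2707, 0.1922, 0.3205, 0.2166], E[r] = 2.6805, γ^t·E[r] = 1.424512, running G = 14.773379

G = 14.7734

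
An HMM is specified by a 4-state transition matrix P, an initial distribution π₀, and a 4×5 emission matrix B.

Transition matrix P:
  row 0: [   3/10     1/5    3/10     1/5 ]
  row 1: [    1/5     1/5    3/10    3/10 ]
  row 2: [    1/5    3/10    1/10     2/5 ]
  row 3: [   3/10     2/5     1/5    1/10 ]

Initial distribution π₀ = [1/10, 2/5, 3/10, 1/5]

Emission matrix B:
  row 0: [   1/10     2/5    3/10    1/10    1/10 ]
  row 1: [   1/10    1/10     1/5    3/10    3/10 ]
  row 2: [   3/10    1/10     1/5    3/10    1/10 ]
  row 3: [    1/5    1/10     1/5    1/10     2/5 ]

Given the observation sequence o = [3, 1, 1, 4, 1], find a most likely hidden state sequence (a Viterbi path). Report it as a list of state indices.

t=0: δ = [1.000e-02, 1.200e-01, 9.000e-02, 2.000e-02]  (obs o_0=3)
t=1: δ = [9.600e-03, 2.700e-03, 3.600e-03, 3.600e-03]  ψ = [1, 2, 1, 1]  (obs o_1=1)
t=2: δ = [1.152e-03, 1.920e-04, 2.880e-04, 1.920e-04]  ψ = [0, 0, 0, 0]  (obs o_2=1)
t=3: δ = [3.456e-05, 6.912e-05, 3.456e-05, 9.216e-05]  ψ = [0, 0, 0, 0]  (obs o_3=4)
t=4: δ = [1.106e-05, 3.686e-06, 2.074e-06, 2.074e-06]  ψ = [3, 3, 1, 1]  (obs o_4=1)
backtrack: best end state = 0; path = [1, 0, 0, 3, 0]

path = [1, 0, 0, 3, 0]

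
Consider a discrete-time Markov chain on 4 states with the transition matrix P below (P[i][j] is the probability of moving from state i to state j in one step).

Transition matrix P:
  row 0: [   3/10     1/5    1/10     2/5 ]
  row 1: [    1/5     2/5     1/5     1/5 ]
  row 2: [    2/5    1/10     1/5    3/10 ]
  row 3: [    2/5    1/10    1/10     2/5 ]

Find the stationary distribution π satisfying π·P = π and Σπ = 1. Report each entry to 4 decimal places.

π = [0.3291, 0.1899, 0.1322, 0.3488]

Balance equations π_j = Σ_i π_i·P[i][j]:
  π_0 = 3/10·π_0 + 1/5·π_1 + 2/5·π_2 + 2/5·π_3
  π_1 = 1/5·π_0 + 2/5·π_1 + 1/10·π_2 + 1/10·π_3
  π_2 = 1/10·π_0 + 1/5·π_1 + 1/5·π_2 + 1/10·π_3
  normalize: π_0 + π_1 + π_2 + π_3 = 1
Solving the linear system gives exactly π = [26/79, 15/79, 94/711, 248/711].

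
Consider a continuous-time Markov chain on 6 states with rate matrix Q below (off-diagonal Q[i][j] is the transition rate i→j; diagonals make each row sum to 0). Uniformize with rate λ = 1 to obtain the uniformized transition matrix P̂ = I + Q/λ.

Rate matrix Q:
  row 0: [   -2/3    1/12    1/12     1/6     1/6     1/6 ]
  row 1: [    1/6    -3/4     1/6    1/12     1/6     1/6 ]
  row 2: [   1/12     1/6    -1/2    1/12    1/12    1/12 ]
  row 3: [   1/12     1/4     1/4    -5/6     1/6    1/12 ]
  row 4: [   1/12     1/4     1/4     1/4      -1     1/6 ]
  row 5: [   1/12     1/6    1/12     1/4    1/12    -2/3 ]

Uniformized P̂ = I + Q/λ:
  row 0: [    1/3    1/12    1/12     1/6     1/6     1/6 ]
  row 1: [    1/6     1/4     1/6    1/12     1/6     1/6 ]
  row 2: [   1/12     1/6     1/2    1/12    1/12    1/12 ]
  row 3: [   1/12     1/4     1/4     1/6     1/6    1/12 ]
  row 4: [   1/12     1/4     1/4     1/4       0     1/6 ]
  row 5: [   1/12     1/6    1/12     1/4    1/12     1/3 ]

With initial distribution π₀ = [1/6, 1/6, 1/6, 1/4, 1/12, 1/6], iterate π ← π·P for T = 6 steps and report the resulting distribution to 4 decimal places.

π = [0.1327, 0.1940, 0.2466, 0.1528, 0.1138, 0.1601]

t=0: π = [0.1667, 0.1667, 0.1667, 0.2500, 0.0833, 0.1667]
t=1: π = [0.1389, 0.1944, 0.2222, 0.1597, 0.1250, 0.1597]
t=2: π = [0.1343, 0.1950, 0.2396, 0.1557, 0.1140, 0.1615]
t=3: π = [0.1332, 0.1942, 0.2444, 0.1534, 0.1142, 0.1606]
t=4: π = [0.1328, 0.1941, 0.2459, 0.1530, 0.1139, 0.1603]
t=5: π = [0.1327, 0.1940, 0.2465, 0.1528, 0.1138, 0.1601]
t=6: π = [0.1327, 0.1940, 0.2466, 0.1528, 0.1138, 0.1601]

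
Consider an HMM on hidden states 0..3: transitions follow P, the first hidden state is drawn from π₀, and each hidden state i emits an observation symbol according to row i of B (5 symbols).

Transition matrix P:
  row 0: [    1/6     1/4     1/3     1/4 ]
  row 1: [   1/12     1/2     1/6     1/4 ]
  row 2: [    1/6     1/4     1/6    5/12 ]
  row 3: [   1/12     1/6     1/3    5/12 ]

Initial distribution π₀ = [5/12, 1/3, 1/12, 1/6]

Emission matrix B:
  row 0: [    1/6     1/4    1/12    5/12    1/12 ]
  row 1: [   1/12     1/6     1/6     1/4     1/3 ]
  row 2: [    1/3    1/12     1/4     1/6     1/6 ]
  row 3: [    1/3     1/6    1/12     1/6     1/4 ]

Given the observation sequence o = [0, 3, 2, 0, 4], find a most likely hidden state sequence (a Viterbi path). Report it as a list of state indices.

t=0: δ = [6.944e-02, 2.778e-02, 2.778e-02, 5.556e-02]  (obs o_0=0)
t=1: δ = [4.823e-03, 4.340e-03, 3.858e-03, 3.858e-03]  ψ = [0, 0, 0, 3]  (obs o_1=3)
t=2: δ = [6.698e-05, 3.617e-04, 4.019e-04, 1.340e-04]  ψ = [0, 1, 0, 2]  (obs o_2=2)
t=3: δ = [1.116e-05, 1.507e-05, 2.233e-05, 5.582e-05]  ψ = [2, 1, 2, 2]  (obs o_3=0)
t=4: δ = [3.876e-07, 3.101e-06, 3.101e-06, 5.814e-06]  ψ = [3, 3, 3, 3]  (obs o_4=4)
backtrack: best end state = 3; path = [0, 0, 2, 3, 3]

path = [0, 0, 2, 3, 3]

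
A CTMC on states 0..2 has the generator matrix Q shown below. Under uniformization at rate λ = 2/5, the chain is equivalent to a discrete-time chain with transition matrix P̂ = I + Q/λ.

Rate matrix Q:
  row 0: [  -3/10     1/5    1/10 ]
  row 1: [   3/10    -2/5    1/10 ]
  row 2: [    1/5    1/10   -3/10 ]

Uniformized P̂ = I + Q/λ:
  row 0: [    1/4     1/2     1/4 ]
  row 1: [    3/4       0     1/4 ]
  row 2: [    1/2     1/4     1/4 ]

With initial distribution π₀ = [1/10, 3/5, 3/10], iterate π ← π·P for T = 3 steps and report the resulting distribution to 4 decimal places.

t=0: π = [0.1000, 0.6000, 0.3000]
t=1: π = [0.6250, 0.1250, 0.2500]
t=2: π = [0.3750, 0.3750, 0.2500]
t=3: π = [0.5000, 0.2500, 0.2500]

π = [0.5000, 0.2500, 0.2500]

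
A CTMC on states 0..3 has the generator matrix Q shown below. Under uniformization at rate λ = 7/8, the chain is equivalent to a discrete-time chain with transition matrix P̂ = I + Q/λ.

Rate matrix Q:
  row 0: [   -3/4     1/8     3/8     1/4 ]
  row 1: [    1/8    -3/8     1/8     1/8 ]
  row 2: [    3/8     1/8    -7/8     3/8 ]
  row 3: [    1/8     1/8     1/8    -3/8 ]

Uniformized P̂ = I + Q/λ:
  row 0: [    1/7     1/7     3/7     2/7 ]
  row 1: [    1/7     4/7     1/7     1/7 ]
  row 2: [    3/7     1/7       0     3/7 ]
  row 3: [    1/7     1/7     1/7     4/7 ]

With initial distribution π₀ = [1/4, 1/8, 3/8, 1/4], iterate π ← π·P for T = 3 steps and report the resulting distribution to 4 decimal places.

π = [0.1975, 0.2402, 0.1695, 0.3929]

t=0: π = [0.2500, 0.1250, 0.3750, 0.2500]
t=1: π = [0.2500, 0.1964, 0.1607, 0.3929]
t=2: π = [0.1888, 0.2270, 0.1913, 0.3929]
t=3: π = [0.1975, 0.2402, 0.1695, 0.3929]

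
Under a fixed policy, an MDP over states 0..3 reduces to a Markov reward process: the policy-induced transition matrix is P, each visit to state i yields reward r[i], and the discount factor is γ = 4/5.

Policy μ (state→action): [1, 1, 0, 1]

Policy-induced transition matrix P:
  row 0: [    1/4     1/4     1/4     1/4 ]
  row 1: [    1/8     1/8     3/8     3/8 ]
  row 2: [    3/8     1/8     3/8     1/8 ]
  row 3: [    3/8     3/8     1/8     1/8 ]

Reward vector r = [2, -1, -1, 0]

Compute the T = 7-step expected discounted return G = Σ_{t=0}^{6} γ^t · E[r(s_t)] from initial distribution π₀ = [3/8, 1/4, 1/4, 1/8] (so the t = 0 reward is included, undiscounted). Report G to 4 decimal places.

t=0: π = [0.3750, 0.2500, 0.2500, 0.1250], E[r] = 0.2500, γ^t·E[r] = 0.250000, running G = 0.250000
t=1: π = [0.2656, 0.2031, 0.2969, 0.2344], E[r] = 0.0313, γ^t·E[r] = 0.025000, running G = 0.275000
t=2: π = [0.2910, 0.2168, 0.2832, 0.2090], E[r] = 0.0820, γ^t·E[r] = 0.052500, running G = 0.327500
t=3: π = [0.2844, 0.2136, 0.2864, 0.2156], E[r] = 0.0688, γ^t·E[r] = 0.035250, running G = 0.362750
t=4: π = [0.2860, 0.2144, 0.2856, 0.2140], E[r] = 0.0721, γ^t·E[r] = 0.029525, running G = 0.392275
t=5: π = [0.2856, 0.2142, 0.2858, 0.2144], E[r] = 0.0713, γ^t·E[r] = 0.023353, running G = 0.415628
t=6: π = [0.2857, 0.2143, 0.2857, 0.2143], E[r] = 0.0715, γ^t·E[r] = 0.018735, running G = 0.434363

G = 0.4344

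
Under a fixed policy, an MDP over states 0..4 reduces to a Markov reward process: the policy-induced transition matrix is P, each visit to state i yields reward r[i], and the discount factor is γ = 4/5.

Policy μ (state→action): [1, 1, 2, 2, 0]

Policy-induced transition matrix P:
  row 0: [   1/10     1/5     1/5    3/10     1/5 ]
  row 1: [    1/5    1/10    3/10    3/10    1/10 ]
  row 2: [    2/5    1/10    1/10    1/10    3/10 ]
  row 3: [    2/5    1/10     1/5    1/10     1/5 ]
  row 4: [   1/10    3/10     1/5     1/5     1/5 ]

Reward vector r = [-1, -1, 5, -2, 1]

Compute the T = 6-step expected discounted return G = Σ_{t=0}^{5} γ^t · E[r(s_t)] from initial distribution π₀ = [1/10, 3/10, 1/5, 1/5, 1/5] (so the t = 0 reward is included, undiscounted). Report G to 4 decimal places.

t=0: π = [0.1000, 0.3000, 0.2000, 0.2000, 0.2000], E[r] = 0.4000, γ^t·E[r] = 0.400000, running G = 0.400000
t=1: π = [0.2500, 0.1500, 0.2100, 0.2000, 0.1900], E[r] = 0.4400, γ^t·E[r] = 0.352000, running G = 0.752000
t=2: π = [0.2380, 0.1630, 0.1940, 0.1990, 0.2060], E[r] = 0.3770, γ^t·E[r] = 0.241280, running G = 0.993280
t=3: π = [0.2342, 0.1650, 0.1969, 0.2008, 0.2031], E[r] = 0.3868, γ^t·E[r] = 0.198042, running G = 1.191322
t=4: π = [0.2358, 0.1640, 0.1968, 0.2002, 0.2032], E[r] = 0.3871, γ^t·E[r] = 0.158552, running G = 1.349874
t=5: π = [0.2355, 0.1642, 0.1967, 0.2003, 0.2033], E[r] = 0.3866, γ^t·E[r] = 0.126682, running G = 1.476556

G = 1.4766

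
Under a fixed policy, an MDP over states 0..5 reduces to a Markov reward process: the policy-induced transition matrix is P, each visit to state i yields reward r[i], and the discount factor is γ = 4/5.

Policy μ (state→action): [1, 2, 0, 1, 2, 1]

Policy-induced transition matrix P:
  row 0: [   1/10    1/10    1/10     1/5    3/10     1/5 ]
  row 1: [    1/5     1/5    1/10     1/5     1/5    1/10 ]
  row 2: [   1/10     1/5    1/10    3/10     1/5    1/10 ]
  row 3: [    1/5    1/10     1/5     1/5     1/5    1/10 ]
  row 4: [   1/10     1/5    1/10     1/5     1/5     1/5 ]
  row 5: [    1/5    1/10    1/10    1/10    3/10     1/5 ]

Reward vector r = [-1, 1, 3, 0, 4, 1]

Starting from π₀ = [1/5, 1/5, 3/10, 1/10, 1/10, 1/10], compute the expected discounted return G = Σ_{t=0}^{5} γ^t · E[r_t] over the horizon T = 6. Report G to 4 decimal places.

t=0: π = [0.2000, 0.2000, 0.3000, 0.1000, 0.1000, 0.1000], E[r] = 1.4000, γ^t·E[r] = 1.400000, running G = 1.400000
t=1: π = [0.1400, 0.1600, 0.1100, 0.2200, 0.2300, 0.1400], E[r] = 1.4100, γ^t·E[r] = 1.128000, running G = 2.528000
t=2: π = [0.1520, 0.1500, 0.1220, 0.1970, 0.2280, 0.1510], E[r] = 1.4270, γ^t·E[r] = 0.913280, running G = 3.441280
t=3: π = [0.1498, 0.1500, 0.1197, 0.1971, 0.2303, 0.1531], E[r] = 1.4336, γ^t·E[r] = 0.734003, running G = 4.175283
t=4: π = [0.1500, 0.1500, 0.1197, 0.1967, 0.2303, 0.1533], E[r] = 1.4336, γ^t·E[r] = 0.587198, running G = 4.762482
t=5: π = [0.1500, 0.1500, 0.1197, 0.1966, 0.2303, 0.1534], E[r] = 1.4337, γ^t·E[r] = 0.469794, running G = 5.232276

G = 5.2323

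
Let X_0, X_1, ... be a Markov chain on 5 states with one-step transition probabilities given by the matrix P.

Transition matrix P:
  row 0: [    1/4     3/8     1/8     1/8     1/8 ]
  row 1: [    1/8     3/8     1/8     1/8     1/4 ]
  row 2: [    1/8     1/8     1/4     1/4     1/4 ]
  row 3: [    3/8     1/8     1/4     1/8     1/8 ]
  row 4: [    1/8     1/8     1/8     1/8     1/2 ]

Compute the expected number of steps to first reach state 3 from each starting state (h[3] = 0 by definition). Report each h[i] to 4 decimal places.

h = [7.0000, 7.0000, 6.0000, 0.0000, 7.0000]

First-step conditioning: h[3] = 0; for i ≠ 3, h[i] = 1 + Σ_k P[i][k]·h[k].
  h[0] = 1 + 1/4·h[0] + 3/8·h[1] + 1/8·h[2] + 1/8·h[4]
  h[1] = 1 + 1/8·h[0] + 3/8·h[1] + 1/8·h[2] + 1/4·h[4]
  h[2] = 1 + 1/8·h[0] + 1/8·h[1] + 1/4·h[2] + 1/4·h[4]
  h[4] = 1 + 1/8·h[0] + 1/8·h[1] + 1/8·h[2] + 1/2·h[4]
Solving the 4×4 linear system over states ≠ 3 gives exactly h = [7, 7, 6, 0, 7] (h[3] = 0 is the target).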